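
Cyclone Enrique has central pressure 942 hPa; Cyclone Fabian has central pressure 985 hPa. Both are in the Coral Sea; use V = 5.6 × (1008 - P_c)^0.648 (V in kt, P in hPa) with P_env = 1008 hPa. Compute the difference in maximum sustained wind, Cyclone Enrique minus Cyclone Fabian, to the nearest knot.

Cyclone Enrique: ΔP = 66; V ≈ 5.6 × 66^0.648 ≈ 84.58 kt.
Cyclone Fabian: ΔP = 23; V ≈ 5.6 × 23^0.648 ≈ 42.72 kt.
Difference ≈ 84.58 − 42.72 = 41.86 → 42 kt.

42 kt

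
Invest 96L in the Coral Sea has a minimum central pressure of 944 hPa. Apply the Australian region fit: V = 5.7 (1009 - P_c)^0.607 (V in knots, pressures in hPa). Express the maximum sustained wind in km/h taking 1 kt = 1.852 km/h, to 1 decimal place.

ΔP = 1009 − 944 = 65 hPa.
V ≈ 5.7 × 65^0.607 = 5.7 × 12.602 ≈ 71.831 kt.
71.831 × 1.852 ≈ 133.03 km/h → 133.0 km/h.

133.0 km/h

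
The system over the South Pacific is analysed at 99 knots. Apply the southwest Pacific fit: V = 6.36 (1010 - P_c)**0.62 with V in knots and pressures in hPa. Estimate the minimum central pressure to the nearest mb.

ΔP = (V / 6.36)^(1/0.62) = (99/6.36)^1.613.
99/6.36 = 15.566; 15.566^1.613 ≈ 83.73 mb.
P_c = 1010 − 83.73 = 926.27 ≈ 926 mb.

926 mb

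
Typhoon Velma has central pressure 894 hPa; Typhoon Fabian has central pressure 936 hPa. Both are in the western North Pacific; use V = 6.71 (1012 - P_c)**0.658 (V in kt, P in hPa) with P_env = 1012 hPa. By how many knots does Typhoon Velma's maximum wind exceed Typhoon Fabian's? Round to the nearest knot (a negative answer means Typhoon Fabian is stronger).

39 kt

Typhoon Velma: ΔP = 118; V ≈ 6.71 × 118^0.658 ≈ 154.89 kt.
Typhoon Fabian: ΔP = 76; V ≈ 6.71 × 76^0.658 ≈ 115.96 kt.
Difference ≈ 154.89 − 115.96 = 38.93 → 39 kt.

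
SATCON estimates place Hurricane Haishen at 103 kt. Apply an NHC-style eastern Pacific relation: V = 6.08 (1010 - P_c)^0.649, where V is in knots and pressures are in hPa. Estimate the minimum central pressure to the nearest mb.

ΔP = (V / 6.08)^(1/0.649) = (103/6.08)^1.541.
103/6.08 = 16.941; 16.941^1.541 ≈ 78.27 mb.
P_c = 1010 − 78.27 = 931.73 ≈ 932 mb.

932 mb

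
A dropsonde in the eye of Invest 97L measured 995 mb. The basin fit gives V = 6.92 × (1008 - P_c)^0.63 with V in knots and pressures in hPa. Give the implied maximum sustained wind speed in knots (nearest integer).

35 kt

ΔP = 1008 − 995 = 13 mb.
13^0.63 ≈ 5.033.
V ≈ 6.92 × 5.033 ≈ 34.8 kt.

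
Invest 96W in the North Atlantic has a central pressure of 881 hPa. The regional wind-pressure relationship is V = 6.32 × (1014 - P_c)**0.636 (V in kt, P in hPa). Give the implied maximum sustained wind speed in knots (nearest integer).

142 kt

ΔP = 1014 − 881 = 133 hPa.
133^0.636 ≈ 22.427.
V ≈ 6.32 × 22.427 ≈ 141.7 kt.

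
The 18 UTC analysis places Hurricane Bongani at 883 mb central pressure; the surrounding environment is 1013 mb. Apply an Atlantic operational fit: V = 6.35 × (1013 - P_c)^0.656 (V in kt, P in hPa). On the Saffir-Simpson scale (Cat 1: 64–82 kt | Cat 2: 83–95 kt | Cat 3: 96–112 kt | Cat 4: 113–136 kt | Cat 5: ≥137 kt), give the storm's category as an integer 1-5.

5

ΔP = 1013 − 883 = 130 mb.
V ≈ 6.35 × 130^0.656 = 6.35 × 24.36 ≈ 155 kt.
155 kt falls in the Category 5 band.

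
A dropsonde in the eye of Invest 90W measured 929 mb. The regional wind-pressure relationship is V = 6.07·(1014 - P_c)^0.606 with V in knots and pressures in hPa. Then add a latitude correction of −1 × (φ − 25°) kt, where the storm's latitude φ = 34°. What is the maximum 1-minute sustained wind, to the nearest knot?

ΔP = 1014 − 929 = 85 mb.
85^0.606 ≈ 14.765.
V ≈ 6.07 × 14.765 ≈ 89.6 kt.
Latitude correction: −1 × (34 − 25) = -9 kt.
Corrected V ≈ 80.6 kt → 81 kt.

81 kt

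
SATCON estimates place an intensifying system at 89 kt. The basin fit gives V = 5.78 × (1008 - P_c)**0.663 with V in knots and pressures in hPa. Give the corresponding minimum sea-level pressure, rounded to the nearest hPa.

946 hPa

ΔP = (V / 5.78)^(1/0.663) = (89/5.78)^1.508.
89/5.78 = 15.398; 15.398^1.508 ≈ 61.81 hPa.
P_c = 1008 − 61.81 = 946.19 ≈ 946 hPa.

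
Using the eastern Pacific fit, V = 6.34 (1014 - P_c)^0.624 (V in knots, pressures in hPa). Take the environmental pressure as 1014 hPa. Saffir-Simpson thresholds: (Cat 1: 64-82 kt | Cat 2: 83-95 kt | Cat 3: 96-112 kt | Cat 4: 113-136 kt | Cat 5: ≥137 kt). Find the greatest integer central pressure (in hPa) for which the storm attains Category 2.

952 hPa

Category 2 begins at V = 83 kt.
Required ΔP = (83/6.34)^(1/0.624) = 13.091^1.603 ≈ 61.67 hPa.
P_c ≤ 1014 − 61.67 = 952.33, so the highest integer P_c is 952 hPa.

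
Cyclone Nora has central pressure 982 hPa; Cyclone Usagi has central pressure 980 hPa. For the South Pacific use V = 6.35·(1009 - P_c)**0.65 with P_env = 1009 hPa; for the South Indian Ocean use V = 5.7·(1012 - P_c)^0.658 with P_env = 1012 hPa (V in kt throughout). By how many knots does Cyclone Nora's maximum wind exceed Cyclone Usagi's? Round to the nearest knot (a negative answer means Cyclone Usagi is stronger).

-2 kt

Cyclone Nora: ΔP = 27; V ≈ 6.35 × 27^0.65 ≈ 54.10 kt.
Cyclone Usagi: ΔP = 32; V ≈ 5.7 × 32^0.658 ≈ 55.75 kt.
Difference ≈ 54.10 − 55.75 = -1.65 → -2 kt.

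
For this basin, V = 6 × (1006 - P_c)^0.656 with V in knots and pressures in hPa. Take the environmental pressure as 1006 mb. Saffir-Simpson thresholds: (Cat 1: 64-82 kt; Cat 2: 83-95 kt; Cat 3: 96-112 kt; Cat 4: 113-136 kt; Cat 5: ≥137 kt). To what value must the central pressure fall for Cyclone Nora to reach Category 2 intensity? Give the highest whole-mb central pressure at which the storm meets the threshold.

951 mb

Category 2 begins at V = 83 kt.
Required ΔP = (83/6)^(1/0.656) = 13.833^1.524 ≈ 54.86 mb.
P_c ≤ 1006 − 54.86 = 951.14, so the highest integer P_c is 951 mb.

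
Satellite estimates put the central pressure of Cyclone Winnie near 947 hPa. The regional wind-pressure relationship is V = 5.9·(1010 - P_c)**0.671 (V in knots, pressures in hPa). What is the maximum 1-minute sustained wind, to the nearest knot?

95 kt

ΔP = 1010 − 947 = 63 hPa.
63^0.671 ≈ 16.120.
V ≈ 5.9 × 16.120 ≈ 95.1 kt.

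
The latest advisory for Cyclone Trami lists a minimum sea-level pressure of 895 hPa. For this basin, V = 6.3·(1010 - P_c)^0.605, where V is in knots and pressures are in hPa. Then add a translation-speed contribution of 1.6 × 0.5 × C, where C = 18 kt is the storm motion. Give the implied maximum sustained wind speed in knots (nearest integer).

ΔP = 1010 − 895 = 115 hPa.
115^0.605 ≈ 17.649.
V ≈ 6.3 × 17.649 ≈ 111.2 kt.
Translation term: 1.6 × 0.5 × 18 = 14.4 kt.
Corrected V ≈ 125.6 kt → 126 kt.

126 kt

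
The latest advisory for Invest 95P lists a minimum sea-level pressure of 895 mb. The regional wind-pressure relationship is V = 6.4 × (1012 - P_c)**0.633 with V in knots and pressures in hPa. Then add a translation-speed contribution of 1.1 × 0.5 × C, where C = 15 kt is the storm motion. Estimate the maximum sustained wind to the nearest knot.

ΔP = 1012 − 895 = 117 mb.
117^0.633 ≈ 20.378.
V ≈ 6.4 × 20.378 ≈ 130.4 kt.
Translation term: 1.1 × 0.5 × 15 = 8.25 kt.
Corrected V ≈ 138.65 kt → 139 kt.

139 kt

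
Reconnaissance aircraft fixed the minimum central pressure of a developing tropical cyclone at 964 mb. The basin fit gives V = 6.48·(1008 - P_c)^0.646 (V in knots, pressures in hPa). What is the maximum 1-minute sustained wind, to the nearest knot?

ΔP = 1008 − 964 = 44 mb.
44^0.646 ≈ 11.526.
V ≈ 6.48 × 11.526 ≈ 74.7 kt.

75 kt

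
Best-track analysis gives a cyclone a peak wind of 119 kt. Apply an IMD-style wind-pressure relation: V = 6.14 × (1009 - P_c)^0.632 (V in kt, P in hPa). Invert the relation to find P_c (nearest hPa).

ΔP = (V / 6.14)^(1/0.632) = (119/6.14)^1.582.
119/6.14 = 19.381; 19.381^1.582 ≈ 108.89 hPa.
P_c = 1009 − 108.89 = 900.11 ≈ 900 hPa.

900 hPa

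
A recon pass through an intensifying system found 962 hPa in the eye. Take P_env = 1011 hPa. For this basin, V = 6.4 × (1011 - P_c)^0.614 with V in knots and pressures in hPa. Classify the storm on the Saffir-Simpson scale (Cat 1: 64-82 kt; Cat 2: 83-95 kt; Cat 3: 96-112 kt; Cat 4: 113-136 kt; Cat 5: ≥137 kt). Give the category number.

ΔP = 1011 − 962 = 49 hPa.
V ≈ 6.4 × 49^0.614 = 6.4 × 10.91 ≈ 70 kt.
70 kt falls in the Category 1 band.

1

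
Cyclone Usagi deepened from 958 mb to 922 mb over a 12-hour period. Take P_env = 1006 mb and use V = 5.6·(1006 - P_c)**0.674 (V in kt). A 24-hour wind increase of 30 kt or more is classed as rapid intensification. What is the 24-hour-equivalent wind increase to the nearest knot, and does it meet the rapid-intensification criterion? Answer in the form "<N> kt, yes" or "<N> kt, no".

V₁: ΔP = 48, V ≈ 5.6 × 48^0.674 ≈ 76.09 kt.
V₂: ΔP = 84, V ≈ 5.6 × 84^0.674 ≈ 110.96 kt.
ΔV over 12 h = 34.87 kt → 24 h equivalent = 34.87 × 24/12 ≈ 69.74 kt.
70 kt ≥ 30 kt ⇒ rapid intensification.

70 kt, yes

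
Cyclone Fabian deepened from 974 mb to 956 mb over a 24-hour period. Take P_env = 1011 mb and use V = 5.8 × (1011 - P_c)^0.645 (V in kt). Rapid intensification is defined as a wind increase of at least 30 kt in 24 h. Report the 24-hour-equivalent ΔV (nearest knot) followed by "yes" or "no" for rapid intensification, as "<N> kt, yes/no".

17 kt, no

V₁: ΔP = 37, V ≈ 5.8 × 37^0.645 ≈ 59.55 kt.
V₂: ΔP = 55, V ≈ 5.8 × 55^0.645 ≈ 76.91 kt.
ΔV over 24 h = 17.36 kt → 24 h equivalent = 17.36 × 24/24 ≈ 17.36 kt.
17 kt < 30 kt ⇒ not rapid intensification.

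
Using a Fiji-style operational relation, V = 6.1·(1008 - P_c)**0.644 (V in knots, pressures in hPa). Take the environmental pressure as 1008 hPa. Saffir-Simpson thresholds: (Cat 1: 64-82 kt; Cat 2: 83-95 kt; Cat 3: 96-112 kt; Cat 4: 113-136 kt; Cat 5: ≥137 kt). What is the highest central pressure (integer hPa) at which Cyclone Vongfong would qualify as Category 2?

950 hPa

Category 2 begins at V = 83 kt.
Required ΔP = (83/6.1)^(1/0.644) = 13.607^1.553 ≈ 57.61 hPa.
P_c ≤ 1008 − 57.61 = 950.39, so the highest integer P_c is 950 hPa.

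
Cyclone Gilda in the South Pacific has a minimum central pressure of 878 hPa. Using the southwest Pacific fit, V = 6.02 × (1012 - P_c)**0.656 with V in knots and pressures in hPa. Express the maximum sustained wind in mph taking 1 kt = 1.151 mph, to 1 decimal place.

172.2 mph

ΔP = 1012 − 878 = 134 hPa.
V ≈ 6.02 × 134^0.656 = 6.02 × 24.853 ≈ 149.616 kt.
149.616 × 1.151 ≈ 172.21 mph → 172.2 mph.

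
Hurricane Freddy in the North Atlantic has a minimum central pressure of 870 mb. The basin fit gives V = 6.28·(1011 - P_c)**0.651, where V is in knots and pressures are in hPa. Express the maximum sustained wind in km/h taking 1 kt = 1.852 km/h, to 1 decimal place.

291.6 km/h

ΔP = 1011 − 870 = 141 mb.
V ≈ 6.28 × 141^0.651 = 6.28 × 25.069 ≈ 157.435 kt.
157.435 × 1.852 ≈ 291.57 km/h → 291.6 km/h.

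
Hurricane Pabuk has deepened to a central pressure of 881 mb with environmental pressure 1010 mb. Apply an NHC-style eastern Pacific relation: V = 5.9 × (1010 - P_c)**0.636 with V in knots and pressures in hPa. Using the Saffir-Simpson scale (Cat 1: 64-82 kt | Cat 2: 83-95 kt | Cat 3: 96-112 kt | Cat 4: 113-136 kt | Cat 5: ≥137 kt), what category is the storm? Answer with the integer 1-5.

ΔP = 1010 − 881 = 129 mb.
V ≈ 5.9 × 129^0.636 = 5.9 × 22.00 ≈ 130 kt.
130 kt falls in the Category 4 band.

4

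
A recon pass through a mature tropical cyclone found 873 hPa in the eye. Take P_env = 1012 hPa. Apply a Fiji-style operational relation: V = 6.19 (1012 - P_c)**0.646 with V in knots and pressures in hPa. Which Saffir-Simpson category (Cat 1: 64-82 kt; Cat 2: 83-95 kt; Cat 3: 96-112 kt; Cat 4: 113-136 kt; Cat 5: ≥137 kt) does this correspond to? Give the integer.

5

ΔP = 1012 − 873 = 139 hPa.
V ≈ 6.19 × 139^0.646 = 6.19 × 24.23 ≈ 150 kt.
150 kt falls in the Category 5 band.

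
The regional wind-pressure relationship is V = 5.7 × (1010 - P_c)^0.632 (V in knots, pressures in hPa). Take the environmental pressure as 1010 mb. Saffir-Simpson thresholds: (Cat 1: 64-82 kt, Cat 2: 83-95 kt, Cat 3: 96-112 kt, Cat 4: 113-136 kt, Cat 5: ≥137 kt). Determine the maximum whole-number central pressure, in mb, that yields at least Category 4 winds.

Category 4 begins at V = 113 kt.
Required ΔP = (113/5.7)^(1/0.632) = 19.825^1.582 ≈ 112.86 mb.
P_c ≤ 1010 − 112.86 = 897.14, so the highest integer P_c is 897 mb.

897 mb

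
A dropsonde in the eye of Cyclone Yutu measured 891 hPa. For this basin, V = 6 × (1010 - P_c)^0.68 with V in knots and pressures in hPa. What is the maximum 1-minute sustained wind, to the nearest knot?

ΔP = 1010 − 891 = 119 hPa.
119^0.68 ≈ 25.785.
V ≈ 6 × 25.785 ≈ 154.7 kt.

155 kt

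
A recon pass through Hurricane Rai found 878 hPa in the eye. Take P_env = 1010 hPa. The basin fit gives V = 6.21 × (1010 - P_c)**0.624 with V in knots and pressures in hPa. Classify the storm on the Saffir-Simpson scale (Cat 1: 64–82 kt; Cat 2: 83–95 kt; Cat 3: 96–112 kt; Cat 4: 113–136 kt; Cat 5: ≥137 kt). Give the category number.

4

ΔP = 1010 − 878 = 132 hPa.
V ≈ 6.21 × 132^0.624 = 6.21 × 21.05 ≈ 131 kt.
131 kt falls in the Category 4 band.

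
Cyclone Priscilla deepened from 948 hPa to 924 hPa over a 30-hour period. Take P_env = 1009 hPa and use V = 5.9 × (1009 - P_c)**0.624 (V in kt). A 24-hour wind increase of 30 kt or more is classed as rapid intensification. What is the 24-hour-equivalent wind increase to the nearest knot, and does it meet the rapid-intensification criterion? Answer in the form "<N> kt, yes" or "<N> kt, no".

14 kt, no

V₁: ΔP = 61, V ≈ 5.9 × 61^0.624 ≈ 76.72 kt.
V₂: ΔP = 85, V ≈ 5.9 × 85^0.624 ≈ 94.36 kt.
ΔV over 30 h = 17.64 kt → 24 h equivalent = 17.64 × 24/30 ≈ 14.11 kt.
14 kt < 30 kt ⇒ not rapid intensification.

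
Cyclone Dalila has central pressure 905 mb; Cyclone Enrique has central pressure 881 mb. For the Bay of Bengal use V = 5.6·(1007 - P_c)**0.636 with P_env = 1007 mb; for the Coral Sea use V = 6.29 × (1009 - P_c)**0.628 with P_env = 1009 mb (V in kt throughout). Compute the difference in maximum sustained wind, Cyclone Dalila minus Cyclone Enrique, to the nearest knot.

Cyclone Dalila: ΔP = 102; V ≈ 5.6 × 102^0.636 ≈ 106.09 kt.
Cyclone Enrique: ΔP = 128; V ≈ 6.29 × 128^0.628 ≈ 132.43 kt.
Difference ≈ 106.09 − 132.43 = -26.34 → -26 kt.

-26 kt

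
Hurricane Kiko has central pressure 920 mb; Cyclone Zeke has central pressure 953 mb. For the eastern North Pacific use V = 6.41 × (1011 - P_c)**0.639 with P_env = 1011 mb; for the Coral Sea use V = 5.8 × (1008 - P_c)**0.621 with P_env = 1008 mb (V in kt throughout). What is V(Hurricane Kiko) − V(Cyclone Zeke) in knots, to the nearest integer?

Hurricane Kiko: ΔP = 91; V ≈ 6.41 × 91^0.639 ≈ 114.47 kt.
Cyclone Zeke: ΔP = 55; V ≈ 5.8 × 55^0.621 ≈ 69.85 kt.
Difference ≈ 114.47 − 69.85 = 44.62 → 45 kt.

45 kt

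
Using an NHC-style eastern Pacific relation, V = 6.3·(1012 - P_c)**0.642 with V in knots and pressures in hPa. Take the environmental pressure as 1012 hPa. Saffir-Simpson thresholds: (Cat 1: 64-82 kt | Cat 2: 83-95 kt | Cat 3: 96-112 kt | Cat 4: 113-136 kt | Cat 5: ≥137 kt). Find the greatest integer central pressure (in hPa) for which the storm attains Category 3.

942 hPa

Category 3 begins at V = 96 kt.
Required ΔP = (96/6.3)^(1/0.642) = 15.238^1.558 ≈ 69.59 hPa.
P_c ≤ 1012 − 69.59 = 942.41, so the highest integer P_c is 942 hPa.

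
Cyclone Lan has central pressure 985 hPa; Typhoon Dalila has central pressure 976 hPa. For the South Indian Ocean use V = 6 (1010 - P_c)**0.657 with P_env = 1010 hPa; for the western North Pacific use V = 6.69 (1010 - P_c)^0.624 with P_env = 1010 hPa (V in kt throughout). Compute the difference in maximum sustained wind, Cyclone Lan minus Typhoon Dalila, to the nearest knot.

Cyclone Lan: ΔP = 25; V ≈ 6 × 25^0.657 ≈ 49.73 kt.
Typhoon Dalila: ΔP = 34; V ≈ 6.69 × 34^0.624 ≈ 60.40 kt.
Difference ≈ 49.73 − 60.40 = -10.67 → -11 kt.

-11 kt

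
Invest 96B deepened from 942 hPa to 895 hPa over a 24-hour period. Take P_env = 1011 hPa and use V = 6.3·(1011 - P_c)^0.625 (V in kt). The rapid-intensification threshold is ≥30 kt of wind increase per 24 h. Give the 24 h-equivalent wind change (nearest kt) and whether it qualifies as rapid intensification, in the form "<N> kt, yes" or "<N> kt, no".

34 kt, yes

V₁: ΔP = 69, V ≈ 6.3 × 69^0.625 ≈ 88.84 kt.
V₂: ΔP = 116, V ≈ 6.3 × 116^0.625 ≈ 122.92 kt.
ΔV over 24 h = 34.08 kt → 24 h equivalent = 34.08 × 24/24 ≈ 34.08 kt.
34 kt ≥ 30 kt ⇒ rapid intensification.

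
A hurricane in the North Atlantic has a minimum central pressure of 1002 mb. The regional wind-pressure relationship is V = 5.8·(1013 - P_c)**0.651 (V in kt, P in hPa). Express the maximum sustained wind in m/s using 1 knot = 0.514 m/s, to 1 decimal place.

ΔP = 1013 − 1002 = 11 mb.
V ≈ 5.8 × 11^0.651 = 5.8 × 4.764 ≈ 27.630 kt.
27.630 × 0.514 ≈ 14.20 m/s → 14.2 m/s.

14.2 m/s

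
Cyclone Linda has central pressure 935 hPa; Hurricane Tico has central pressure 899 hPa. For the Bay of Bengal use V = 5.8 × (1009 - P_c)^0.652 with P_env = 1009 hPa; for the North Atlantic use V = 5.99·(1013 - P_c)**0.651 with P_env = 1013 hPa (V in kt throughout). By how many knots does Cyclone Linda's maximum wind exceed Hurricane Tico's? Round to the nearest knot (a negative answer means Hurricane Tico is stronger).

Cyclone Linda: ΔP = 74; V ≈ 5.8 × 74^0.652 ≈ 95.98 kt.
Hurricane Tico: ΔP = 114; V ≈ 5.99 × 114^0.651 ≈ 130.76 kt.
Difference ≈ 95.98 − 130.76 = -34.78 → -35 kt.

-35 kt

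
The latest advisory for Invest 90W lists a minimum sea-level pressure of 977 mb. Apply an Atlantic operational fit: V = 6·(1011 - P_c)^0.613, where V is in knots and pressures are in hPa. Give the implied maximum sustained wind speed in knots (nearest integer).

ΔP = 1011 − 977 = 34 mb.
34^0.613 ≈ 8.686.
V ≈ 6 × 8.686 ≈ 52.1 kt.

52 kt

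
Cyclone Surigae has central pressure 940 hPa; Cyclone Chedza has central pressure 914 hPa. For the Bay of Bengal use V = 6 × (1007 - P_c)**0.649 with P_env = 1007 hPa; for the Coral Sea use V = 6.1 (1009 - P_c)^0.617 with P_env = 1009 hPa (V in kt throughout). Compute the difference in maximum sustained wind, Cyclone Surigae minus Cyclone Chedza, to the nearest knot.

-9 kt

Cyclone Surigae: ΔP = 67; V ≈ 6 × 67^0.649 ≈ 91.89 kt.
Cyclone Chedza: ΔP = 95; V ≈ 6.1 × 95^0.617 ≈ 101.29 kt.
Difference ≈ 91.89 − 101.29 = -9.40 → -9 kt.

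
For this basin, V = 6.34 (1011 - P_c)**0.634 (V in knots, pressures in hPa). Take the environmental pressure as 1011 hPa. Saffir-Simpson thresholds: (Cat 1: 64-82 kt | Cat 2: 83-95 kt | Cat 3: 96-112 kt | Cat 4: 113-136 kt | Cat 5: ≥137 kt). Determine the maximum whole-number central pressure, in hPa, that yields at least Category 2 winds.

953 hPa

Category 2 begins at V = 83 kt.
Required ΔP = (83/6.34)^(1/0.634) = 13.091^1.577 ≈ 57.78 hPa.
P_c ≤ 1011 − 57.78 = 953.22, so the highest integer P_c is 953 hPa.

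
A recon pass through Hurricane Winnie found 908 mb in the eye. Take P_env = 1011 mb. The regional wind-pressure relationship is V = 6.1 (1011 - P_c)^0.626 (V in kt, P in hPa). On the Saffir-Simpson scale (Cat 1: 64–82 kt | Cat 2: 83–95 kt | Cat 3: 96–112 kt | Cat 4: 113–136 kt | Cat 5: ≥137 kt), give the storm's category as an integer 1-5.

ΔP = 1011 − 908 = 103 mb.
V ≈ 6.1 × 103^0.626 = 6.1 × 18.20 ≈ 111 kt.
111 kt falls in the Category 3 band.

3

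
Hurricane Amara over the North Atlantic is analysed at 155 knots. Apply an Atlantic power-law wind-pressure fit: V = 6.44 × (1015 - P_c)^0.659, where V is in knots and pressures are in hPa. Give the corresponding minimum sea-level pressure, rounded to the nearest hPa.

890 hPa

ΔP = (V / 6.44)^(1/0.659) = (155/6.44)^1.517.
155/6.44 = 24.068; 24.068^1.517 ≈ 124.82 hPa.
P_c = 1015 − 124.82 = 890.18 ≈ 890 hPa.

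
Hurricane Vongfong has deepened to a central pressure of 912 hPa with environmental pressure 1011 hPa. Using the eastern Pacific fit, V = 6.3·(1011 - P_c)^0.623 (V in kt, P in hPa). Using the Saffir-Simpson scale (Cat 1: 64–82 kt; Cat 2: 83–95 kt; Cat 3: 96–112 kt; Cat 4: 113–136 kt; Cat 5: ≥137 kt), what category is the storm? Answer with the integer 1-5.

ΔP = 1011 − 912 = 99 hPa.
V ≈ 6.3 × 99^0.623 = 6.3 × 17.51 ≈ 110 kt.
110 kt falls in the Category 3 band.

3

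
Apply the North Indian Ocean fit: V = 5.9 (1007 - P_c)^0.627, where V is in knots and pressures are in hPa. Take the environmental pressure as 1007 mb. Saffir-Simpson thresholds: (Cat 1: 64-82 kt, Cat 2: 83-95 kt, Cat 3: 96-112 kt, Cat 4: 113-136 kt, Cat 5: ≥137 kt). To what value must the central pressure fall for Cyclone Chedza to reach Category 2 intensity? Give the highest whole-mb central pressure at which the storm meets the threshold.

939 mb

Category 2 begins at V = 83 kt.
Required ΔP = (83/5.9)^(1/0.627) = 14.068^1.595 ≈ 67.81 mb.
P_c ≤ 1007 − 67.81 = 939.19, so the highest integer P_c is 939 mb.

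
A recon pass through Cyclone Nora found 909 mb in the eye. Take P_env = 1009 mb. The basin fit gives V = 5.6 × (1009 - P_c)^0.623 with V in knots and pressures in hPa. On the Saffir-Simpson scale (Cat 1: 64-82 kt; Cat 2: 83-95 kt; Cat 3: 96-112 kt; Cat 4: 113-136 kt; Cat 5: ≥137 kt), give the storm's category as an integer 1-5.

3

ΔP = 1009 − 909 = 100 mb.
V ≈ 5.6 × 100^0.623 = 5.6 × 17.62 ≈ 99 kt.
99 kt falls in the Category 3 band.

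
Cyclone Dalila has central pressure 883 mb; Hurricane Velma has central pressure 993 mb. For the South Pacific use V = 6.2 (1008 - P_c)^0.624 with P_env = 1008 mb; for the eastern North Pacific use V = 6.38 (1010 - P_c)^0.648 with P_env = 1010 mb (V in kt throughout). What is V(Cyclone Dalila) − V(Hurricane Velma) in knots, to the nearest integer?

86 kt

Cyclone Dalila: ΔP = 125; V ≈ 6.2 × 125^0.624 ≈ 126.14 kt.
Hurricane Velma: ΔP = 17; V ≈ 6.38 × 17^0.648 ≈ 40.01 kt.
Difference ≈ 126.14 − 40.01 = 86.13 → 86 kt.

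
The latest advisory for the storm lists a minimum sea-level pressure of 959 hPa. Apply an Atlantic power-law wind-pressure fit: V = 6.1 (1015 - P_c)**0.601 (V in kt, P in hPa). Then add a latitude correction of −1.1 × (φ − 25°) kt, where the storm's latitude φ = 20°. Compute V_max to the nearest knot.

74 kt

ΔP = 1015 − 959 = 56 hPa.
56^0.601 ≈ 11.237.
V ≈ 6.1 × 11.237 ≈ 68.5 kt.
Latitude correction: −1.1 × (20 − 25) = 5.5 kt.
Corrected V ≈ 74 kt → 74 kt.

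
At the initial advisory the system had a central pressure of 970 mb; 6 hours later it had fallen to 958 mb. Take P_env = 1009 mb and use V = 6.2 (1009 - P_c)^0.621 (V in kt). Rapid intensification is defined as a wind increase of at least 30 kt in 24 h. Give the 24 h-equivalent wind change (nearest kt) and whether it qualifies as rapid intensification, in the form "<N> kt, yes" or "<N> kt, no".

44 kt, yes

V₁: ΔP = 39, V ≈ 6.2 × 39^0.621 ≈ 60.32 kt.
V₂: ΔP = 51, V ≈ 6.2 × 51^0.621 ≈ 71.25 kt.
ΔV over 6 h = 10.93 kt → 24 h equivalent = 10.93 × 24/6 ≈ 43.72 kt.
44 kt ≥ 30 kt ⇒ rapid intensification.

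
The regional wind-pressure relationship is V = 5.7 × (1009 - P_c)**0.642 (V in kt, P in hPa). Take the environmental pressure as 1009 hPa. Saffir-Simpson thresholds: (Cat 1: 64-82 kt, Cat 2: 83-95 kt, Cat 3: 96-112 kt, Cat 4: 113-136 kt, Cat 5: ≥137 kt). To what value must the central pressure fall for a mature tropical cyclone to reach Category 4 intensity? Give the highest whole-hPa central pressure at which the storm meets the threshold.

904 hPa

Category 4 begins at V = 113 kt.
Required ΔP = (113/5.7)^(1/0.642) = 19.825^1.558 ≈ 104.85 hPa.
P_c ≤ 1009 − 104.85 = 904.15, so the highest integer P_c is 904 hPa.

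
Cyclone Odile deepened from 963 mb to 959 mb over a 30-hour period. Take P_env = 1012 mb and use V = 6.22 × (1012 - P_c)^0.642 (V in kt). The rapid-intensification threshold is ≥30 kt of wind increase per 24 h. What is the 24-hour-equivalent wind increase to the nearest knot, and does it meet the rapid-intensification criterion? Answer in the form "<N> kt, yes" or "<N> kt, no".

V₁: ΔP = 49, V ≈ 6.22 × 49^0.642 ≈ 75.67 kt.
V₂: ΔP = 53, V ≈ 6.22 × 53^0.642 ≈ 79.57 kt.
ΔV over 30 h = 3.90 kt → 24 h equivalent = 3.90 × 24/30 ≈ 3.12 kt.
3 kt < 30 kt ⇒ not rapid intensification.

3 kt, no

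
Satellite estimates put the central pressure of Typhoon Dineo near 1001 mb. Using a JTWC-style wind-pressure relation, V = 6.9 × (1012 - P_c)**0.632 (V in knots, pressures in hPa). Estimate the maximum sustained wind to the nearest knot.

31 kt

ΔP = 1012 − 1001 = 11 mb.
11^0.632 ≈ 4.552.
V ≈ 6.9 × 4.552 ≈ 31.4 kt.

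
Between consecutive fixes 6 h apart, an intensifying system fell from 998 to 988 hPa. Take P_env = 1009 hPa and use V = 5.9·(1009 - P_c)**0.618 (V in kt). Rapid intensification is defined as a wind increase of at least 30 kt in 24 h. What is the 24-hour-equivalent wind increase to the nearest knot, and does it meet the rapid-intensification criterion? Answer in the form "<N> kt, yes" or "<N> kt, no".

V₁: ΔP = 11, V ≈ 5.9 × 11^0.618 ≈ 25.97 kt.
V₂: ΔP = 21, V ≈ 5.9 × 21^0.618 ≈ 38.72 kt.
ΔV over 6 h = 12.75 kt → 24 h equivalent = 12.75 × 24/6 ≈ 51.00 kt.
51 kt ≥ 30 kt ⇒ rapid intensification.

51 kt, yes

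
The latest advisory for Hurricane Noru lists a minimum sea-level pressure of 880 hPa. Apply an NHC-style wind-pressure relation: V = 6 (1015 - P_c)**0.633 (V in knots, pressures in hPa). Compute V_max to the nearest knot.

ΔP = 1015 − 880 = 135 hPa.
135^0.633 ≈ 22.310.
V ≈ 6 × 22.310 ≈ 133.9 kt.

134 kt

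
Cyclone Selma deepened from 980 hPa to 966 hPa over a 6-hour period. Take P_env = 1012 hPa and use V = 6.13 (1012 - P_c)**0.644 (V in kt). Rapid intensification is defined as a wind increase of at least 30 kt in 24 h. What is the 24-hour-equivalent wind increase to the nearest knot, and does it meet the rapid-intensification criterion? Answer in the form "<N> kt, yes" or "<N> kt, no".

60 kt, yes

V₁: ΔP = 32, V ≈ 6.13 × 32^0.644 ≈ 57.12 kt.
V₂: ΔP = 46, V ≈ 6.13 × 46^0.644 ≈ 72.16 kt.
ΔV over 6 h = 15.04 kt → 24 h equivalent = 15.04 × 24/6 ≈ 60.16 kt.
60 kt ≥ 30 kt ⇒ rapid intensification.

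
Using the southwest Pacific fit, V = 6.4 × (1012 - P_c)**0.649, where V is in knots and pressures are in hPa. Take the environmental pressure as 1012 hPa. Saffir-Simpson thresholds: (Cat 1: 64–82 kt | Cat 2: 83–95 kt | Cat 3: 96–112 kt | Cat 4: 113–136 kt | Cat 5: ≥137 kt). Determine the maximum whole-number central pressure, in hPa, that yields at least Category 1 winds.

Category 1 begins at V = 64 kt.
Required ΔP = (64/6.4)^(1/0.649) = 10.000^1.541 ≈ 34.74 hPa.
P_c ≤ 1012 − 34.74 = 977.26, so the highest integer P_c is 977 hPa.

977 hPa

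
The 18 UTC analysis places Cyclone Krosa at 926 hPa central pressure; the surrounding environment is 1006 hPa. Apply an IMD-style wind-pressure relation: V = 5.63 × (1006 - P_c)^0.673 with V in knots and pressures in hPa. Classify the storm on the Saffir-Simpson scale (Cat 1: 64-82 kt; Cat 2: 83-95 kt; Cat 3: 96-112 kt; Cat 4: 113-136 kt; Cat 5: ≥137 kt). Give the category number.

3

ΔP = 1006 − 926 = 80 hPa.
V ≈ 5.63 × 80^0.673 = 5.63 × 19.09 ≈ 107 kt.
107 kt falls in the Category 3 band.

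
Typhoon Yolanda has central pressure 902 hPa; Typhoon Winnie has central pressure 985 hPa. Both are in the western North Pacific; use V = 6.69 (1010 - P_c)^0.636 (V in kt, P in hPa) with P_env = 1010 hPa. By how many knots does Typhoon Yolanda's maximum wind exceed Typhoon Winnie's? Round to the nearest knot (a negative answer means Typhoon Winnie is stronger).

Typhoon Yolanda: ΔP = 108; V ≈ 6.69 × 108^0.636 ≈ 131.43 kt.
Typhoon Winnie: ΔP = 25; V ≈ 6.69 × 25^0.636 ≈ 51.82 kt.
Difference ≈ 131.43 − 51.82 = 79.61 → 80 kt.

80 kt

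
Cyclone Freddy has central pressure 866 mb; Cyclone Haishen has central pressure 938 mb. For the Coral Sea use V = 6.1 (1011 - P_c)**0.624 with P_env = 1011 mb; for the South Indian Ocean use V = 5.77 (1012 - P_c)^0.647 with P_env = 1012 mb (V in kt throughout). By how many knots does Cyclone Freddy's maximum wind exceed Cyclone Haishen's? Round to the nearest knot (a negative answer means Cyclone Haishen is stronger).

Cyclone Freddy: ΔP = 145; V ≈ 6.1 × 145^0.624 ≈ 136.15 kt.
Cyclone Haishen: ΔP = 74; V ≈ 5.77 × 74^0.647 ≈ 93.45 kt.
Difference ≈ 136.15 − 93.45 = 42.70 → 43 kt.

43 kt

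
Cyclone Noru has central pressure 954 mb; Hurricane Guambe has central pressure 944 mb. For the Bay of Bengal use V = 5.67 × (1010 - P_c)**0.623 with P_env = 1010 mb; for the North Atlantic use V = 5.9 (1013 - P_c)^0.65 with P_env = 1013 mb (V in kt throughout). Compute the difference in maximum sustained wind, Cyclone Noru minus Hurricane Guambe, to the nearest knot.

Cyclone Noru: ΔP = 56; V ≈ 5.67 × 56^0.623 ≈ 69.62 kt.
Hurricane Guambe: ΔP = 69; V ≈ 5.9 × 69^0.65 ≈ 92.49 kt.
Difference ≈ 69.62 − 92.49 = -22.87 → -23 kt.

-23 kt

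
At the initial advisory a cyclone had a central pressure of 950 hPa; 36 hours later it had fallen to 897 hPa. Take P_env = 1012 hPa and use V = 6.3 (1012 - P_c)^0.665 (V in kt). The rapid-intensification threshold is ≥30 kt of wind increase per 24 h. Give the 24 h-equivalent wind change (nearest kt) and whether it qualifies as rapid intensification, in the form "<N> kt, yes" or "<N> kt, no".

33 kt, yes

V₁: ΔP = 62, V ≈ 6.3 × 62^0.665 ≈ 98.01 kt.
V₂: ΔP = 115, V ≈ 6.3 × 115^0.665 ≈ 147.81 kt.
ΔV over 36 h = 49.80 kt → 24 h equivalent = 49.80 × 24/36 ≈ 33.20 kt.
33 kt ≥ 30 kt ⇒ rapid intensification.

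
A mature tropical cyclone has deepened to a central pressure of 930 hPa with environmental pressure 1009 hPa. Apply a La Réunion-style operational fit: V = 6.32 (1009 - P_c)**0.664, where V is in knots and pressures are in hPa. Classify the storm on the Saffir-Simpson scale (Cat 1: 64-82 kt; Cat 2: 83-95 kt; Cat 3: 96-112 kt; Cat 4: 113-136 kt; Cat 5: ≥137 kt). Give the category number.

ΔP = 1009 − 930 = 79 hPa.
V ≈ 6.32 × 79^0.664 = 6.32 × 18.20 ≈ 115 kt.
115 kt falls in the Category 4 band.

4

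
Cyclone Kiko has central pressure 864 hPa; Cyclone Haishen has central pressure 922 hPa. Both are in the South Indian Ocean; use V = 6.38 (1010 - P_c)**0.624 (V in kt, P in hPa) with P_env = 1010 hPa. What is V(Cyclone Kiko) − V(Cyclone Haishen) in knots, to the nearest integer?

Cyclone Kiko: ΔP = 146; V ≈ 6.38 × 146^0.624 ≈ 143.01 kt.
Cyclone Haishen: ΔP = 88; V ≈ 6.38 × 88^0.624 ≈ 104.27 kt.
Difference ≈ 143.01 − 104.27 = 38.74 → 39 kt.

39 kt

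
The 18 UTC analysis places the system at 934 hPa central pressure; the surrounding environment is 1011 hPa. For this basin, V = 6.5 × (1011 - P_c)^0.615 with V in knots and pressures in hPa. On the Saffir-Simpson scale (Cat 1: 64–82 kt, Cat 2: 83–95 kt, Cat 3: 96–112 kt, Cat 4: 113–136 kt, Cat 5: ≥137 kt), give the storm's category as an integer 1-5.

ΔP = 1011 − 934 = 77 hPa.
V ≈ 6.5 × 77^0.615 = 6.5 × 14.46 ≈ 94 kt.
94 kt falls in the Category 2 band.

2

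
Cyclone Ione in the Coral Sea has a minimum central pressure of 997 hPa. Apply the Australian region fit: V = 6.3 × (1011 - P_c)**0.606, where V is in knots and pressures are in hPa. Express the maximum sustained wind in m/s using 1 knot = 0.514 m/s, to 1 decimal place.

ΔP = 1011 − 997 = 14 hPa.
V ≈ 6.3 × 14^0.606 = 6.3 × 4.949 ≈ 31.181 kt.
31.181 × 0.514 ≈ 16.03 m/s → 16.0 m/s.

16.0 m/s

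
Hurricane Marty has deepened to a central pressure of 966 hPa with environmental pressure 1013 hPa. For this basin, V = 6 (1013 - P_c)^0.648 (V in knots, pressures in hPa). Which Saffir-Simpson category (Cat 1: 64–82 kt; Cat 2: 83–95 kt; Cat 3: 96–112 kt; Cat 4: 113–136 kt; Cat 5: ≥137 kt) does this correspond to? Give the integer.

1

ΔP = 1013 − 966 = 47 hPa.
V ≈ 6 × 47^0.648 = 6 × 12.12 ≈ 73 kt.
73 kt falls in the Category 1 band.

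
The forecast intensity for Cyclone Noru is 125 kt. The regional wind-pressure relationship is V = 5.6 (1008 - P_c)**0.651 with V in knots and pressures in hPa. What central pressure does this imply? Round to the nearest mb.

890 mb

ΔP = (V / 5.6)^(1/0.651) = (125/5.6)^1.536.
125/5.6 = 22.321; 22.321^1.536 ≈ 117.97 mb.
P_c = 1008 − 117.97 = 890.03 ≈ 890 mb.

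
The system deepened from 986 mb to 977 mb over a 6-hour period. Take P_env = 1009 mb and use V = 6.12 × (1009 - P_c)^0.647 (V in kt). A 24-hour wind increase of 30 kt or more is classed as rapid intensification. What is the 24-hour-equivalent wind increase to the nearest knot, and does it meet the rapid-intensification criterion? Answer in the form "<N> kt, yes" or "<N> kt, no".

44 kt, yes

V₁: ΔP = 23, V ≈ 6.12 × 23^0.647 ≈ 46.54 kt.
V₂: ΔP = 32, V ≈ 6.12 × 32^0.647 ≈ 57.62 kt.
ΔV over 6 h = 11.08 kt → 24 h equivalent = 11.08 × 24/6 ≈ 44.32 kt.
44 kt ≥ 30 kt ⇒ rapid intensification.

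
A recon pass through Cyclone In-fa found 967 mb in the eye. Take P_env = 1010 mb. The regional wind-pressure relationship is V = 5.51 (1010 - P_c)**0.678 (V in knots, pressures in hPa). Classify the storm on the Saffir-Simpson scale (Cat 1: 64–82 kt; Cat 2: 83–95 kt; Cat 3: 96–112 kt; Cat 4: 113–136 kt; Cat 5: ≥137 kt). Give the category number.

ΔP = 1010 − 967 = 43 mb.
V ≈ 5.51 × 43^0.678 = 5.51 × 12.81 ≈ 71 kt.
71 kt falls in the Category 1 band.

1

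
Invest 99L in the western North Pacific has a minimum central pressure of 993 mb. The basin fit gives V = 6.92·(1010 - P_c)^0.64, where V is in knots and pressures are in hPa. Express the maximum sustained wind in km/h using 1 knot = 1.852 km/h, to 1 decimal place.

ΔP = 1010 − 993 = 17 mb.
V ≈ 6.92 × 17^0.64 = 6.92 × 6.130 ≈ 42.422 kt.
42.422 × 1.852 ≈ 78.57 km/h → 78.6 km/h.

78.6 km/h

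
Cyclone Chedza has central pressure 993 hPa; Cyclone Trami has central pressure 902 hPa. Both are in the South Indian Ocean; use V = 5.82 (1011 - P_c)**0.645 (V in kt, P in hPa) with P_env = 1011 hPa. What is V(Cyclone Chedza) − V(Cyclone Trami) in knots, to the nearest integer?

-82 kt

Cyclone Chedza: ΔP = 18; V ≈ 5.82 × 18^0.645 ≈ 37.55 kt.
Cyclone Trami: ΔP = 109; V ≈ 5.82 × 109^0.645 ≈ 119.97 kt.
Difference ≈ 37.55 − 119.97 = -82.42 → -82 kt.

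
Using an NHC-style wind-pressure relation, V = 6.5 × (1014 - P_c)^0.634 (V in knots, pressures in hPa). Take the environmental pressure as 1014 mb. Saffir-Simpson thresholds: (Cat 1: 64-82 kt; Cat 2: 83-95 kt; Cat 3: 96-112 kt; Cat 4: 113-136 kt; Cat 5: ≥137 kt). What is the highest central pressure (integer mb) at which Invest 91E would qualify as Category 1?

977 mb

Category 1 begins at V = 64 kt.
Required ΔP = (64/6.5)^(1/0.634) = 9.846^1.577 ≈ 36.87 mb.
P_c ≤ 1014 − 36.87 = 977.13, so the highest integer P_c is 977 mb.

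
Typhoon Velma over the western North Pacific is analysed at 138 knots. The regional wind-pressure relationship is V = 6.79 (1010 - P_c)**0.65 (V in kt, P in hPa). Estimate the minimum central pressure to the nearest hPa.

907 hPa

ΔP = (V / 6.79)^(1/0.65) = (138/6.79)^1.538.
138/6.79 = 20.324; 20.324^1.538 ≈ 102.88 hPa.
P_c = 1010 − 102.88 = 907.12 ≈ 907 hPa.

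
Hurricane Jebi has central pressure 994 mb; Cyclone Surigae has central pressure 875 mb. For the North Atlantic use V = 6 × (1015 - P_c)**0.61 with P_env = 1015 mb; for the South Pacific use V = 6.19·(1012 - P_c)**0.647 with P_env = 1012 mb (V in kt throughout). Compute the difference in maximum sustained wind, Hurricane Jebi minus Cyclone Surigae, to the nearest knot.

Hurricane Jebi: ΔP = 21; V ≈ 6 × 21^0.61 ≈ 38.43 kt.
Cyclone Surigae: ΔP = 137; V ≈ 6.19 × 137^0.647 ≈ 149.33 kt.
Difference ≈ 38.43 − 149.33 = -110.90 → -111 kt.

-111 kt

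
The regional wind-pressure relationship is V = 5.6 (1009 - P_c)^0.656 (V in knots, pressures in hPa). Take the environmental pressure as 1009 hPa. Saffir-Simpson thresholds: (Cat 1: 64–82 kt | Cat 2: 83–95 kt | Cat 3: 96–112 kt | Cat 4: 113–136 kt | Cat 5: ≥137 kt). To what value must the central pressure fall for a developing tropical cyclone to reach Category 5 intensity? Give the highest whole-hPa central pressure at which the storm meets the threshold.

878 hPa

Category 5 begins at V = 137 kt.
Required ΔP = (137/5.6)^(1/0.656) = 24.464^1.524 ≈ 130.82 hPa.
P_c ≤ 1009 − 130.82 = 878.18, so the highest integer P_c is 878 hPa.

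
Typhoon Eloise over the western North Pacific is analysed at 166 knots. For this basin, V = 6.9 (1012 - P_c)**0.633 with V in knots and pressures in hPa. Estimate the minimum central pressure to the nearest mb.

860 mb

ΔP = (V / 6.9)^(1/0.633) = (166/6.9)^1.580.
166/6.9 = 24.058; 24.058^1.580 ≈ 152.08 mb.
P_c = 1012 − 152.08 = 859.92 ≈ 860 mb.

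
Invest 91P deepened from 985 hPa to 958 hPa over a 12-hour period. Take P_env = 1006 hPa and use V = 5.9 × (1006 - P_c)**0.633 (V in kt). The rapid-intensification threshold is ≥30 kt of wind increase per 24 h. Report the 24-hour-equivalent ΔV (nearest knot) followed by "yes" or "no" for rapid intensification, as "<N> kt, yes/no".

V₁: ΔP = 21, V ≈ 5.9 × 21^0.633 ≈ 40.53 kt.
V₂: ΔP = 48, V ≈ 5.9 × 48^0.633 ≈ 68.40 kt.
ΔV over 12 h = 27.87 kt → 24 h equivalent = 27.87 × 24/12 ≈ 55.74 kt.
56 kt ≥ 30 kt ⇒ rapid intensification.

56 kt, yes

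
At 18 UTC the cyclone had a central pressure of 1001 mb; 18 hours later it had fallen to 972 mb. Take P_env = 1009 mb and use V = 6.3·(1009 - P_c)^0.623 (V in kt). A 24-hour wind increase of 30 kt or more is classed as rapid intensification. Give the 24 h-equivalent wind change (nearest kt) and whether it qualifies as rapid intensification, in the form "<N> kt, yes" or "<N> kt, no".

49 kt, yes

V₁: ΔP = 8, V ≈ 6.3 × 8^0.623 ≈ 23.01 kt.
V₂: ΔP = 37, V ≈ 6.3 × 37^0.623 ≈ 59.75 kt.
ΔV over 18 h = 36.74 kt → 24 h equivalent = 36.74 × 24/18 ≈ 48.99 kt.
49 kt ≥ 30 kt ⇒ rapid intensification.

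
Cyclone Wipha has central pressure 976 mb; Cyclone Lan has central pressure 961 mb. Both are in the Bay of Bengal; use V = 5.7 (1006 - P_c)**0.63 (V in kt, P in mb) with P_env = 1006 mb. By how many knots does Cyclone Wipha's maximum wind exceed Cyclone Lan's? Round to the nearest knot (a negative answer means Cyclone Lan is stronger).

Cyclone Wipha: ΔP = 30; V ≈ 5.7 × 30^0.63 ≈ 48.58 kt.
Cyclone Lan: ΔP = 45; V ≈ 5.7 × 45^0.63 ≈ 62.72 kt.
Difference ≈ 48.58 − 62.72 = -14.14 → -14 kt.

-14 kt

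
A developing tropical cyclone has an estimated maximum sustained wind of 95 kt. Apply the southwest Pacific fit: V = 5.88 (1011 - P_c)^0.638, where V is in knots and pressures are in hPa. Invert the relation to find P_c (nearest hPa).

ΔP = (V / 5.88)^(1/0.638) = (95/5.88)^1.567.
95/5.88 = 16.156; 16.156^1.567 ≈ 78.34 hPa.
P_c = 1011 − 78.34 = 932.66 ≈ 933 hPa.

933 hPa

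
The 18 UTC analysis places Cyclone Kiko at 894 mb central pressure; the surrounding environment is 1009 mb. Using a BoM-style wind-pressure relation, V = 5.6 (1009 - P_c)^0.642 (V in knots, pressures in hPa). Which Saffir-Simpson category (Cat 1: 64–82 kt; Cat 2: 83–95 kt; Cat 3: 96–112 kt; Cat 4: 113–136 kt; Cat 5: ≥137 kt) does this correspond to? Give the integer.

ΔP = 1009 − 894 = 115 mb.
V ≈ 5.6 × 115^0.642 = 5.6 × 21.04 ≈ 118 kt.
118 kt falls in the Category 4 band.

4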